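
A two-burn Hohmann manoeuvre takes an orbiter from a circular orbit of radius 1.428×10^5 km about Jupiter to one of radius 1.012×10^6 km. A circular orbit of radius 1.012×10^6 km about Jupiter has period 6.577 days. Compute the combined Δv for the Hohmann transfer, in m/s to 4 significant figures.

Δv = 15270 m/s

From Kepler's third law T² = 4π²r³/μ at r = 1.012×10^6 km, T = 6.577 days = 6.577 × 86400 s = 5.682528×10^5 s: μ = 4π²r³/T² = 1.26712×10^8 km³/s².
The Hohmann ellipse has a_t = (r₁ + r₂)/2 = 5.774×10^5 km.
At r₁ the circular-orbit speed is v₁ = √(μ/r₁) = 29.788 km/s.
Transfer-orbit speed at r₁ (vis-viva): v_p = √[μ(2/r₁ − 1/a_t)] = 39.436 km/s.
First burn Δv₁ = |v_p − v₁| = 9.648 km/s.
At r₂, v₂ = √(μ/r₂) = 11.19 km/s.
Transfer-orbit speed at r₂: v_a = √[μ(2/r₂ − 1/a_t)] = 5.565 km/s.
Second burn Δv₂ = |v₂ − v_a| = 5.625 km/s.
Total Δv = Δv₁ + Δv₂ = 15.27 km/s.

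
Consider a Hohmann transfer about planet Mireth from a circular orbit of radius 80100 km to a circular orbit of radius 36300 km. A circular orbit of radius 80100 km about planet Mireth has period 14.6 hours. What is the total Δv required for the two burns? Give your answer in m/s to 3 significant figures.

Δv = 4480 m/s

From Kepler's third law T² = 4π²r³/μ at r = 80100 km, T = 14.6 hours = 14.6 × 3600 s = 52560 s: μ = 4π²r³/T² = 7.34424×10^6 km³/s².
Transfer-ellipse semi-major axis a_t = (r₁ + r₂)/2 = (80100 + 36300)/2 = 58200 km.
Circular speed at r₁: v₁ = √(μ/r₁) = √(7.34424×10^6/80100) = 9.575 km/s.
On the transfer ellipse at r₁, vis-viva equation gives v_a = √[μ(2/r₁ − 1/a_t)] = 7.562 km/s.
First burn Δv₁ = |v_a − v₁| = 2.013 km/s.
Circular speed at r₂: v₂ = √(μ/r₂) = 14.224 km/s.
Transfer-orbit speed at r₂: v_p = √[μ(2/r₂ − 1/a_t)] = 16.687 km/s.
Second burn Δv₂ = |v₂ − v_p| = 2.463 km/s.
Δv = Δv₁ + Δv₂ = 2.013 + 2.463 = 4.476 km/s.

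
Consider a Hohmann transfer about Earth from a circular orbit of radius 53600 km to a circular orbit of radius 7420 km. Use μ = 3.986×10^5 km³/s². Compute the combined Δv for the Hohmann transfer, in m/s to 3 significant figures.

Δv = 3770 m/s

Transfer-ellipse semi-major axis a_t = (r₁ + r₂)/2 = (53600 + 7420)/2 = 30510 km.
Circular speed at r₁: v₁ = √(μ/r₁) = √(3.986×10^5/53600) = 2.727 km/s.
Transfer-orbit speed at r₁ (vis-viva): v_a = √[μ(2/r₁ − 1/a_t)] = 1.345 km/s.
First burn Δv₁ = |v_a − v₁| = 1.382 km/s.
At r₂, v₂ = √(μ/r₂) = 7.3294 km/s.
Transfer-orbit speed at r₂: v_p = √[μ(2/r₂ − 1/a_t)] = 9.7147 km/s.
Second burn Δv₂ = |v₂ − v_p| = 2.385 km/s.
Δv = Δv₁ + Δv₂ = 1.382 + 2.385 = 3.767 km/s.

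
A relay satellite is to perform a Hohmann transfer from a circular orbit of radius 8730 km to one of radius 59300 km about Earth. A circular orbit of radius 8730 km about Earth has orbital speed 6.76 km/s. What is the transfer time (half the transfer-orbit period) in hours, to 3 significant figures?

t = 8.67 hours

From the circular-orbit relation v² = μ/r at r = 8730 km: μ = v²r = (6.76)² × 8730 = 3.98940×10^5 km³/s².
The Hohmann ellipse has a_t = (r₁ + r₂)/2 = 34015 km.
Half the transfer-orbit period gives t = π√(a_t³/μ) = 31200 s.
Converting: 31200 s ÷ 3600 s/hour = 8.67 hours.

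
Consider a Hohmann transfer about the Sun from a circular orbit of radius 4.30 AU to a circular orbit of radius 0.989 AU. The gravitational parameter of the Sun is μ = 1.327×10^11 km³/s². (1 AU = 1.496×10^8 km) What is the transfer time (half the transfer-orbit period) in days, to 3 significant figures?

t = 785 days

In km: r₁ = 4.30 × 1.496×10^8 = 6.4328×10^8 km; r₂ = 0.989 × 1.496×10^8 = 1.479544×10^8 km.
Transfer-ellipse semi-major axis a_t = (r₁ + r₂)/2 = (6.4328×10^8 + 1.479544×10^8)/2 = 3.956172×10^8 km.
Transfer time t = π√(a_t³/μ) = π√((3.956172×10^8)³ / 1.327×10^11) = 6.786×10^7 s.
Converting: 6.786×10^7 s ÷ 86400 s/day = 785 days.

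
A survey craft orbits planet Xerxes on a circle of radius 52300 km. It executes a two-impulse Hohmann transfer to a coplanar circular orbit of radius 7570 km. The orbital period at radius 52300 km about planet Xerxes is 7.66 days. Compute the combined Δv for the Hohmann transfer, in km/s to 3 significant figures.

From Kepler's third law T² = 4π²r³/μ at r = 52300 km, T = 7.66 days = 7.66 × 86400 s = 6.61824×10^5 s: μ = 4π²r³/T² = 12893.8 km³/s².
Transfer-ellipse semi-major axis a_t = (r₁ + r₂)/2 = (52300 + 7570)/2 = 29935 km.
At r₁ the circular-orbit speed is v₁ = √(μ/r₁) = 0.4965 km/s.
Transfer-orbit speed at r₁ (vis-viva): v_a = √[μ(2/r₁ − 1/a_t)] = 0.2497 km/s.
First burn Δv₁ = |v_a − v₁| = 0.2468 km/s.
At r₂, v₂ = √(μ/r₂) = 1.305 km/s.
Transfer-orbit speed at r₂: v_p = √[μ(2/r₂ − 1/a_t)] = 1.725 km/s.
Second burn Δv₂ = |v₂ − v_p| = 0.4200 km/s.
Δv = Δv₁ + Δv₂ = 0.2468 + 0.4200 = 0.6668 km/s.

Δv = 0.667 km/s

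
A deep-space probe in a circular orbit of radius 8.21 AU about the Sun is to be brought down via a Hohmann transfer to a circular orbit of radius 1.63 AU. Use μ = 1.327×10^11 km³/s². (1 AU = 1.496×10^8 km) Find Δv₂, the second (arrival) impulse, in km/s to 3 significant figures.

In km: r₁ = 8.21 × 1.496×10^8 = 1.228216×10^9 km; r₂ = 1.63 × 1.496×10^8 = 2.43848×10^8 km.
Semi-major axis of the transfer orbit: a_t = (1.228216×10^9 + 2.43848×10^8)/2 = 7.36032×10^8 km.
Circular speed at r = 2.43848×10^8 km: v_c = √(μ/r) = 23.328 km/s.
Transfer-orbit speed at the same r (vis-viva, a = a_t): v_t = √[μ(2/r − 1/a_t)] = 30.135 km/s.
Δv₂ = |v_t − v_c| = |30.135 − 23.328| = 6.807 km/s.

Δv₂ = 6.81 km/s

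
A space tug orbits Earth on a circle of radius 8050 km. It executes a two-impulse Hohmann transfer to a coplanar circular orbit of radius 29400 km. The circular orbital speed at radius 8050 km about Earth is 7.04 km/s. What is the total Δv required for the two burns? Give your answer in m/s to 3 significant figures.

Δv = 3050 m/s

From the circular-orbit relation v² = μ/r at r = 8050 km: μ = v²r = (7.04)² × 8050 = 3.98971×10^5 km³/s².
Semi-major axis of the transfer orbit: a_t = (8050 + 29400)/2 = 18725 km.
At r₁ the circular-orbit speed is v₁ = √(μ/r₁) = 7.0400 km/s.
On the transfer ellipse at r₁, vis-viva gives v_p = √[μ(2/r₁ − 1/a_t)] = 8.8214 km/s.
First burn Δv₁ = |v_p − v₁| = 1.7814 km/s.
At r₂, v₂ = √(μ/r₂) = 3.6838 km/s.
Transfer-orbit speed at r₂: v_a = √[μ(2/r₂ − 1/a_t)] = 2.4154 km/s.
Second burn Δv₂ = |v₂ − v_a| = 1.2684 km/s.
Δv = Δv₁ + Δv₂ = 1.7814 + 1.2684 = 3.050 km/s.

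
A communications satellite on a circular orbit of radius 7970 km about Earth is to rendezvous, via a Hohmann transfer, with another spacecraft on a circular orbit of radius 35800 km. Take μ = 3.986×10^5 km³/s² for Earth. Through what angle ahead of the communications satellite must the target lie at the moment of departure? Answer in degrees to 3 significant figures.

Transfer-ellipse semi-major axis a_t = (r₁ + r₂)/2 = (7970 + 35800)/2 = 21885 km.
Transfer time t = π√(a_t³/μ) = 16110.2 s.
The target's mean motion on its circular orbit is ω₂ = √(μ/r₂³) = 9.32061×10^-5 rad/s.
Angle swept by the target during transfer: ω₂·t = 1.50157 rad = 86.03°.
Arrival is 180° from departure on the ellipse, so φ = 180° − 86.03° = 94.0°.

φ = 94.0°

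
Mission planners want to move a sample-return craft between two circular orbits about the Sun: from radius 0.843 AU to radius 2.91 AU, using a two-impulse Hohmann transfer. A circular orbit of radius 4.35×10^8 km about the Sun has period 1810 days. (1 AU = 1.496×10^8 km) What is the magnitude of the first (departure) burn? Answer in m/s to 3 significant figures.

Δv₁ = 7960 m/s

From Kepler's third law T² = 4π²r³/μ at r = 4.35×10^8 km, T = 1810 days = 1810 × 86400 s = 1.56384×10^8 s: μ = 4π²r³/T² = 1.32875×10^11 km³/s².
In km: r₁ = 0.843 × 1.496×10^8 = 1.261128×10^8 km; r₂ = 2.91 × 1.496×10^8 = 4.35336×10^8 km.
Transfer-ellipse semi-major axis a_t = (r₁ + r₂)/2 = (1.261128×10^8 + 4.35336×10^8)/2 = 2.807244×10^8 km.
Circular speed at r = 1.261128×10^8 km: v_c = √(μ/r) = 32.460 km/s.
Transfer-orbit speed at the same r (vis-viva, a = a_t): v_t = √[μ(2/r − 1/a_t)] = 40.422 km/s.
Δv₁ = |v_t − v_c| = |40.422 − 32.460| = 7.962 km/s.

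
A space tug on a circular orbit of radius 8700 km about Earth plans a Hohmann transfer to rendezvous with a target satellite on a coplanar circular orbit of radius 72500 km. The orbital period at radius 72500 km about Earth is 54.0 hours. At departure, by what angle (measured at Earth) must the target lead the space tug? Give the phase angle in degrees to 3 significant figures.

From Kepler's third law T² = 4π²r³/μ at r = 72500 km, T = 54.0 hours = 54.0 × 3600 s = 1.944×10^5 s: μ = 4π²r³/T² = 3.98090×10^5 km³/s².
Transfer-ellipse semi-major axis a_t = (r₁ + r₂)/2 = (8700 + 72500)/2 = 40600 km.
Transfer time t = π√(a_t³/μ) = 40733 s.
The target's mean motion on its circular orbit is ω₂ = √(μ/r₂³) = 3.2321×10^-5 rad/s.
Angle swept by the target during transfer: ω₂·t = 1.3165 rad = 75.43°.
Arrival is 180° from departure on the ellipse, so φ = 180° − 75.43° = 105°.

φ = 105°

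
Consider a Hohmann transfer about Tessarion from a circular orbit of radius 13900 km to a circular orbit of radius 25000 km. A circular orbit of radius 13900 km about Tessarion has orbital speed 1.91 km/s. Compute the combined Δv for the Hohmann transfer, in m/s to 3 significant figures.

Δv = 476 m/s

From the circular-orbit relation v² = μ/r at r = 13900 km: μ = v²r = (1.91)² × 13900 = 50708.6 km³/s².
Transfer-ellipse semi-major axis a_t = (r₁ + r₂)/2 = (13900 + 25000)/2 = 19450 km.
At r₁ the circular-orbit speed is v₁ = √(μ/r₁) = 1.9100 km/s.
On the transfer ellipse at r₁, v² = μ(2/r − 1/a) gives v_p = √[μ(2/r₁ − 1/a_t)] = 2.1654 km/s.
First burn Δv₁ = |v_p − v₁| = 0.2554 km/s.
Circular speed at r₂: v₂ = √(μ/r₂) = 1.4242 km/s.
Transfer-orbit speed at r₂: v_a = √[μ(2/r₂ − 1/a_t)] = 1.2040 km/s.
Second burn Δv₂ = |v₂ − v_a| = 0.2202 km/s.
Δv = Δv₁ + Δv₂ = 0.2554 + 0.2202 = 0.4756 km/s.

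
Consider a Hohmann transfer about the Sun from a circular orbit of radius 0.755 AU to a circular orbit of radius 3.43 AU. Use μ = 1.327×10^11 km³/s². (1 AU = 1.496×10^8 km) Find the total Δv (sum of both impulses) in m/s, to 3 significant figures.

In km: r₁ = 0.755 × 1.496×10^8 = 1.12948×10^8 km; r₂ = 3.43 × 1.496×10^8 = 5.13128×10^8 km.
Semi-major axis of the transfer orbit: a_t = (1.12948×10^8 + 5.13128×10^8)/2 = 3.13038×10^8 km.
At r₁ the circular-orbit speed is v₁ = √(μ/r₁) = 34.276 km/s.
Transfer-orbit speed at r₁ (vis-viva): v_p = √[μ(2/r₁ − 1/a_t)] = 43.884 km/s.
First burn Δv₁ = |v_p − v₁| = 9.608 km/s.
Circular speed at r₂: v₂ = √(μ/r₂) = 16.0814 km/s.
Transfer-orbit speed at r₂: v_a = √[μ(2/r₂ − 1/a_t)] = 9.65969 km/s.
Second burn Δv₂ = |v₂ − v_a| = 6.422 km/s.
Total Δv = Δv₁ + Δv₂ = 16.03 km/s.

Δv = 16000 m/s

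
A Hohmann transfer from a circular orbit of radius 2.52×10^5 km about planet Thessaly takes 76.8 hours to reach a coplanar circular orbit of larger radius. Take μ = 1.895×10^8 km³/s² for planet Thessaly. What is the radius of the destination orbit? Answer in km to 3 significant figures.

r₂ = 2.02×10^6 km

Transfer time t = 76.8 hours = 2.7648×10^5 s, and t = π√(a_t³/μ).
So a_t = (μ t²/π²)^(1/3) = (1.895×10^8 × (2.7648×10^5)² / π²)^(1/3) = 1.1364×10^6 km.
Since a_t = (r₁ + r₂)/2, r₂ = 2a_t − r₁ = 2×1.1364×10^6 − 2.520×10^5 = 2.0208×10^6 km.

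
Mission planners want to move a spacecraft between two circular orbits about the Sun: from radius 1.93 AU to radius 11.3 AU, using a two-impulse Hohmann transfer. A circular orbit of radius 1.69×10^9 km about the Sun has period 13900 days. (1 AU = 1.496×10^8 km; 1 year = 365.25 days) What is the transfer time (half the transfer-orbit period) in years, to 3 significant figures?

From Kepler's third law T² = 4π²r³/μ at r = 1.69×10^9 km, T = 13900 days = 13900 × 86400 s = 1.20096×10^9 s: μ = 4π²r³/T² = 1.32118×10^11 km³/s².
In km: r₁ = 1.93 × 1.496×10^8 = 2.88728×10^8 km; r₂ = 11.3 × 1.496×10^8 = 1.69048×10^9 km.
The Hohmann ellipse has a_t = (r₁ + r₂)/2 = 9.89604×10^8 km.
By Kepler's third law the transfer-orbit period is T = 2π√(a_t³/μ), so t = T/2 = 2.691×10^8 s.
Converting: 2.691×10^8 s ÷ 3.15576×10^7 s/year (365.25 × 86400) = 8.53 years.

t = 8.53 years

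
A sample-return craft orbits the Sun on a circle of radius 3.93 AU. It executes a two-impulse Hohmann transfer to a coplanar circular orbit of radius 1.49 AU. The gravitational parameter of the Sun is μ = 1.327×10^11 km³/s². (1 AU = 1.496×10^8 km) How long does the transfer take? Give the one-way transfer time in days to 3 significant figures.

In km: r₁ = 3.93 × 1.496×10^8 = 5.87928×10^8 km; r₂ = 1.49 × 1.496×10^8 = 2.22904×10^8 km.
The Hohmann ellipse has a_t = (r₁ + r₂)/2 = 4.05416×10^8 km.
By Kepler's third law the transfer-orbit period is T = 2π√(a_t³/μ), so t = T/2 = 7.040×10^7 s.
Converting: 7.040×10^7 s ÷ 86400 s/day = 815 days.

t = 815 days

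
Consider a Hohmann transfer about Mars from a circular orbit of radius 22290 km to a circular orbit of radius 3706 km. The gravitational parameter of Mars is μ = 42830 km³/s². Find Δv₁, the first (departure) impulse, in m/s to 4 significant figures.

Δv₁ = 646.0 m/s

Transfer-ellipse semi-major axis a_t = (r₁ + r₂)/2 = (22290 + 3706)/2 = 12998 km.
On the circular orbit at r = 22290 km, v_c = √(μ/r) = 1.3862 km/s.
Transfer-orbit speed at the same r (vis-viva, a = a_t): v_t = √[μ(2/r − 1/a_t)] = 0.74017 km/s.
Δv₁ = |v_t − v_c| = |0.74017 − 1.3862| = 0.6460 km/s.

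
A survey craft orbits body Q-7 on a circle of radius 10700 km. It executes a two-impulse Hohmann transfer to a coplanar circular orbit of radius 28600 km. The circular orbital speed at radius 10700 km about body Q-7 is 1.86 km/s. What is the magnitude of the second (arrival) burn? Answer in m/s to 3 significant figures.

Δv₂ = 298 m/s

From the circular-orbit relation v² = μ/r at r = 10700 km: μ = v²r = (1.86)² × 10700 = 37017.7 km³/s².
The Hohmann ellipse has a_t = (r₁ + r₂)/2 = 19650 km.
Circular speed at r = 28600 km: v_c = √(μ/r) = 1.1377 km/s.
Transfer-orbit speed at the same r (vis-viva, a = a_t): v_t = √[μ(2/r − 1/a_t)] = 0.83952 km/s.
Δv₂ = |v_t − v_c| = |0.83952 − 1.1377| = 0.2982 km/s.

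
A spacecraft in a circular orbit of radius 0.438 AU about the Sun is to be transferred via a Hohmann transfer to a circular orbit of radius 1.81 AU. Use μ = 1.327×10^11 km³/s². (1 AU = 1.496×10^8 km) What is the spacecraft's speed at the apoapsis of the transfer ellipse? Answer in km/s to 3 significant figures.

In km: r₁ = 0.438 × 1.496×10^8 = 6.55248×10^7 km; r₂ = 1.81 × 1.496×10^8 = 2.70776×10^8 km.
Semi-major axis of the transfer orbit: a_t = (6.55248×10^7 + 2.70776×10^8)/2 = 1.681504×10^8 km.
The apoapsis of the transfer ellipse is at r = 2.70776×10^8 km.
Vis-viva: v = √[μ(2/r − 1/a_t)] = √[1.327×10^11 × (2/2.70776×10^8 − 1/1.681504×10^8)] = 13.82 km/s.

v = 13.8 km/s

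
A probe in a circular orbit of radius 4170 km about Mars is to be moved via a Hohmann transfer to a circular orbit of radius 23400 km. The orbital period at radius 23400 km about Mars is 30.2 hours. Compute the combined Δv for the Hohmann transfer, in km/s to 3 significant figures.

Δv = 1.58 km/s

From Kepler's third law T² = 4π²r³/μ at r = 23400 km, T = 30.2 hours = 30.2 × 3600 s = 1.0872×10^5 s: μ = 4π²r³/T² = 42794.5 km³/s².
The Hohmann ellipse has a_t = (r₁ + r₂)/2 = 13785 km.
At r₁ the circular-orbit speed is v₁ = √(μ/r₁) = 3.2035 km/s.
Transfer-orbit speed at r₁ (vis-viva): v_p = √[μ(2/r₁ − 1/a_t)] = 4.1738 km/s.
First burn Δv₁ = |v_p − v₁| = 0.9703 km/s.
At r₂, v₂ = √(μ/r₂) = 1.3523412 km/s.
Transfer-orbit speed at r₂: v_a = √[μ(2/r₂ − 1/a_t)] = 0.74379101 km/s.
Second burn Δv₂ = |v₂ − v_a| = 0.6086 km/s.
Total Δv = Δv₁ + Δv₂ = 1.579 km/s.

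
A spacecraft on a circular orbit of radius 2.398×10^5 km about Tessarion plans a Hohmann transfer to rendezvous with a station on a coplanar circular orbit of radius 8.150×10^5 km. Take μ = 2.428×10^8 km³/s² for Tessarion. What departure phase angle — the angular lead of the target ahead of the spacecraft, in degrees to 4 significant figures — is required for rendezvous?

Transfer-ellipse semi-major axis a_t = (r₁ + r₂)/2 = (2.398×10^5 + 8.150×10^5)/2 = 5.274×10^5 km.
Transfer time t = π√(a_t³/μ) = 77221 s.
Target angular speed ω₂ = √(μ/r₂³) = 2.1178×10^-5 rad/s.
Angle swept by the target during transfer: ω₂·t = 1.6354 rad = 93.70°.
The spacecraft traverses 180° on the transfer ellipse, so the target must lead by 180° − 93.70° = 86.30°.

φ = 86.30°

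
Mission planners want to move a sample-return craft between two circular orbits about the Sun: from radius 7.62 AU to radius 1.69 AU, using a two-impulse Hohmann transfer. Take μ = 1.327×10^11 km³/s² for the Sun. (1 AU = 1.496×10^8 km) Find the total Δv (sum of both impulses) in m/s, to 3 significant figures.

In km: r₁ = 7.62 × 1.496×10^8 = 1.139952×10^9 km; r₂ = 1.69 × 1.496×10^8 = 2.52824×10^8 km.
Transfer-ellipse semi-major axis a_t = (r₁ + r₂)/2 = (1.139952×10^9 + 2.52824×10^8)/2 = 6.96388×10^8 km.
Circular speed at r₁: v₁ = √(μ/r₁) = √(1.327×10^11/1.139952×10^9) = 10.789 km/s.
Transfer-orbit speed at r₁ (v² = μ(2/r − 1/a)): v_a = √[μ(2/r₁ − 1/a_t)] = 6.5009 km/s.
First burn Δv₁ = |v_a − v₁| = 4.288 km/s.
At r₂, v₂ = √(μ/r₂) = 22.910 km/s.
Transfer-orbit speed at r₂: v_p = √[μ(2/r₂ − 1/a_t)] = 29.312 km/s.
Second burn Δv₂ = |v₂ − v_p| = 6.402 km/s.
Δv = Δv₁ + Δv₂ = 4.288 + 6.402 = 10.69 km/s.

Δv = 10700 m/s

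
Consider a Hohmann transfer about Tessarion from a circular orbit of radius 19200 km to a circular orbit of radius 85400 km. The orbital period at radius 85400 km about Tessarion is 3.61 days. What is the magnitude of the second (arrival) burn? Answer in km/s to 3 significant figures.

Δv₂ = 0.678 km/s

From Kepler's third law T² = 4π²r³/μ at r = 85400 km, T = 3.61 days = 3.61 × 86400 s = 3.11904×10^5 s: μ = 4π²r³/T² = 2.52750×10^5 km³/s².
Semi-major axis of the transfer orbit: a_t = (19200 + 85400)/2 = 52300 km.
On the circular orbit at r = 85400 km, v_c = √(μ/r) = 1.720 km/s.
Transfer-orbit speed at the same r (vis-viva, a = a_t): v_t = √[μ(2/r − 1/a_t)] = 1.042 km/s.
Δv₂ = |v_t − v_c| = |1.042 − 1.720| = 0.6780 km/s.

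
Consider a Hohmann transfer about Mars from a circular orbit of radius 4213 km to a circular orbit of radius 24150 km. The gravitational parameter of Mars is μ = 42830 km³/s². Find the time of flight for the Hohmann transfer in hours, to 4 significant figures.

t = 7.121 hours

Transfer-ellipse semi-major axis a_t = (r₁ + r₂)/2 = (4213 + 24150)/2 = 14181.5 km.
By Kepler's third law the transfer-orbit period is T = 2π√(a_t³/μ), so t = T/2 = 25637 s.
Converting: 25637 s ÷ 3600 s/hour = 7.121 hours.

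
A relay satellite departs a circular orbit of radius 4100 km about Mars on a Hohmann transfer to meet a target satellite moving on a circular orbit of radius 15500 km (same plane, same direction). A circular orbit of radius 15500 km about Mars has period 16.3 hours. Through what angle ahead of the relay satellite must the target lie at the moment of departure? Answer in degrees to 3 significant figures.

From Kepler's third law T² = 4π²r³/μ at r = 15500 km, T = 16.3 hours = 16.3 × 3600 s = 58680 s: μ = 4π²r³/T² = 42694.8 km³/s².
Semi-major axis of the transfer orbit: a_t = (4100 + 15500)/2 = 9800 km.
Transfer time t = π√(a_t³/μ) = 14750 s.
Target angular speed ω₂ = √(μ/r₂³) = 1.0708×10^-4 rad/s.
Angle swept by the target during transfer: ω₂·t = 1.5794 rad = 90.49°.
The relay satellite traverses 180° on the transfer ellipse, so the target must lead by 180° − 90.49° = 89.5°.

φ = 89.5°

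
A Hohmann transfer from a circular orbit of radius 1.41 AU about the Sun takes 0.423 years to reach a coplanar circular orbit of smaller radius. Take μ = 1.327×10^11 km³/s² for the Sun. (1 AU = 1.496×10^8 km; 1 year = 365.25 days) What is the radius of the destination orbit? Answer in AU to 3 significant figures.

r₂ = 0.379 AU

In km: r₁ = 1.41 × 1.496×10^8 = 2.10936×10^8 km.
Transfer time t = 0.423 years × 365.25 × 86400 s = 1.33488648×10^7 s, and t = π√(a_t³/μ).
So a_t = (μ t²/π²)^(1/3) = (1.327×10^11 × (1.33488648×10^7)² / π²)^(1/3) = 1.3381×10^8 km.
Since a_t = (r₁ + r₂)/2, r₂ = 2a_t − r₁ = 2×1.3381×10^8 − 2.10936×10^8 = 5.6684×10^7 km.
In AU: r₂ = 5.6684×10^7 / 1.496×10^8 = 0.379 AU.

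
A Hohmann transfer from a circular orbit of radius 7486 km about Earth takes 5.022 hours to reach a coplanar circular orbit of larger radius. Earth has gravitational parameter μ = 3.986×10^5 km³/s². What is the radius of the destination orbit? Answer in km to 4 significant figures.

Transfer time t = 5.022 hours = 18079.2 s, and t = π√(a_t³/μ).
So a_t = (μ t²/π²)^(1/3) = (3.986×10^5 × (18079.2)² / π²)^(1/3) = 23634 km.
Since a_t = (r₁ + r₂)/2, r₂ = 2a_t − r₁ = 2×23634 − 7486 = 39782 km.

r₂ = 39780 km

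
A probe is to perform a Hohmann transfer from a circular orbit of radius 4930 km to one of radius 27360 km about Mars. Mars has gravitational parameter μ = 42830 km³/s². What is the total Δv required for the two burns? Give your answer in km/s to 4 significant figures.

Transfer-ellipse semi-major axis a_t = (r₁ + r₂)/2 = (4930 + 27360)/2 = 16145 km.
Circular speed at r₁: v₁ = √(μ/r₁) = √(42830/4930) = 2.9475 km/s.
On the transfer ellipse at r₁, vis-viva gives v_p = √[μ(2/r₁ − 1/a_t)] = 3.8370 km/s.
First burn Δv₁ = |v_p − v₁| = 0.8895 km/s.
At r₂, v₂ = √(μ/r₂) = 1.2512 km/s.
Transfer-orbit speed at r₂: v_a = √[μ(2/r₂ − 1/a_t)] = 0.69139 km/s.
Second burn Δv₂ = |v₂ − v_a| = 0.5598 km/s.
Total Δv = Δv₁ + Δv₂ = 1.449 km/s.

Δv = 1.449 km/s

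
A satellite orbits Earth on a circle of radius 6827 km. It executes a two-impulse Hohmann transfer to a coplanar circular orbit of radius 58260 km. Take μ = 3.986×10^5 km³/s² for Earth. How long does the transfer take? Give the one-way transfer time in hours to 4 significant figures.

t = 8.115 hours

Transfer-ellipse semi-major axis a_t = (r₁ + r₂)/2 = (6827 + 58260)/2 = 32543.5 km.
Half the transfer-orbit period gives t = π√(a_t³/μ) = 29213 s.
Converting: 29213 s ÷ 3600 s/hour = 8.115 hours.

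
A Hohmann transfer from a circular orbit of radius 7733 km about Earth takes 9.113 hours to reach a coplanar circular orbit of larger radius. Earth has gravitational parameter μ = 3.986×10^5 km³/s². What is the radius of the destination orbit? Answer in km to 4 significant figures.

Transfer time t = 9.113 hours = 32806.8 s, and t = π√(a_t³/μ).
So a_t = (μ t²/π²)^(1/3) = (3.986×10^5 × (32806.8)² / π²)^(1/3) = 35161 km.
Since a_t = (r₁ + r₂)/2, r₂ = 2a_t − r₁ = 2×35161 − 7733 = 62589 km.

r₂ = 62590 km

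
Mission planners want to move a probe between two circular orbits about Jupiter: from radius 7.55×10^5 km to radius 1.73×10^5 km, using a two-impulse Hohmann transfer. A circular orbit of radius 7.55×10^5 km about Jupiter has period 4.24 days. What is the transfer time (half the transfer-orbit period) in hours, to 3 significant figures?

t = 24.5 hours

From Kepler's third law T² = 4π²r³/μ at r = 7.55×10^5 km, T = 4.24 days = 4.24 × 86400 s = 3.66336×10^5 s: μ = 4π²r³/T² = 1.26602×10^8 km³/s².
The Hohmann ellipse has a_t = (r₁ + r₂)/2 = 4.640×10^5 km.
Half the transfer-orbit period gives t = π√(a_t³/μ) = 88250 s.
Converting: 88250 s ÷ 3600 s/hour = 24.5 hours.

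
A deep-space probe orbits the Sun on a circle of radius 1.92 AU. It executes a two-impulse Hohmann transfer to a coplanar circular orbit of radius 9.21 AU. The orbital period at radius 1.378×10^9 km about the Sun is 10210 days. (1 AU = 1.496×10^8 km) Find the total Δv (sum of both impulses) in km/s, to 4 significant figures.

Δv = 10.21 km/s

From Kepler's third law T² = 4π²r³/μ at r = 1.378×10^9 km, T = 10210 days = 10210 × 86400 s = 8.82144×10^8 s: μ = 4π²r³/T² = 1.32748×10^11 km³/s².
In km: r₁ = 1.92 × 1.496×10^8 = 2.87232×10^8 km; r₂ = 9.21 × 1.496×10^8 = 1.377816×10^9 km.
The Hohmann ellipse has a_t = (r₁ + r₂)/2 = 8.32524×10^8 km.
Circular speed at r₁: v₁ = √(μ/r₁) = √(1.32748×10^11/2.87232×10^8) = 21.498 km/s.
On the transfer ellipse at r₁, v² = μ(2/r − 1/a) gives v_p = √[μ(2/r₁ − 1/a_t)] = 27.656 km/s.
First burn Δv₁ = |v_p − v₁| = 6.158 km/s.
Circular speed at r₂: v₂ = √(μ/r₂) = 9.8156 km/s.
Transfer-orbit speed at r₂: v_a = √[μ(2/r₂ − 1/a_t)] = 5.7655 km/s.
Second burn Δv₂ = |v₂ − v_a| = 4.050 km/s.
Total Δv = Δv₁ + Δv₂ = 10.21 km/s.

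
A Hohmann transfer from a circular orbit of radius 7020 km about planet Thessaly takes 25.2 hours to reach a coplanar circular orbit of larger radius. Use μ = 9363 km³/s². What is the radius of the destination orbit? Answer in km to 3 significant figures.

Transfer time t = 25.2 hours = 90720 s, and t = π√(a_t³/μ).
So a_t = (μ t²/π²)^(1/3) = (9363 × (90720)² / π²)^(1/3) = 19838 km.
Since a_t = (r₁ + r₂)/2, r₂ = 2a_t − r₁ = 2×19838 − 7020 = 32656 km.

r₂ = 32700 km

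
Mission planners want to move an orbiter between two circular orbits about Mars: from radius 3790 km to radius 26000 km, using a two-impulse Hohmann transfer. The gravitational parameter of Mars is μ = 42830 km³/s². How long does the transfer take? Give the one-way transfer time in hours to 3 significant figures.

t = 7.67 hours

Transfer-ellipse semi-major axis a_t = (r₁ + r₂)/2 = (3790 + 26000)/2 = 14895 km.
By Kepler's third law the transfer-orbit period is T = 2π√(a_t³/μ), so t = T/2 = 27600 s.
Converting: 27600 s ÷ 3600 s/hour = 7.67 hours.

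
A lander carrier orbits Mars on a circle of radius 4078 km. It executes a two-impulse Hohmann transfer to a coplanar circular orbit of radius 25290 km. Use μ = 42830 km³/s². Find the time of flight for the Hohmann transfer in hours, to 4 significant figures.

The Hohmann ellipse has a_t = (r₁ + r₂)/2 = 14684 km.
Transfer time t = π√(a_t³/μ) = π√((14684)³ / 42830) = 27010 s.
Converting: 27010 s ÷ 3600 s/hour = 7.503 hours.

t = 7.503 hours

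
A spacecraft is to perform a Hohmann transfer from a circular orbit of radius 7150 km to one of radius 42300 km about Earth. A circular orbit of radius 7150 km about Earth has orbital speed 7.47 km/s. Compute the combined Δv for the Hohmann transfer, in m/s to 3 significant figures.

Δv = 3720 m/s

From the circular-orbit relation v² = μ/r at r = 7150 km: μ = v²r = (7.47)² × 7150 = 3.98976×10^5 km³/s².
Transfer-ellipse semi-major axis a_t = (r₁ + r₂)/2 = (7150 + 42300)/2 = 24725 km.
At r₁ the circular-orbit speed is v₁ = √(μ/r₁) = 7.4700 km/s.
Transfer-orbit speed at r₁ (vis-viva equation): v_p = √[μ(2/r₁ − 1/a_t)] = 9.7706 km/s.
First burn Δv₁ = |v_p − v₁| = 2.3006 km/s.
At r₂, v₂ = √(μ/r₂) = 3.07117 km/s.
Transfer-orbit speed at r₂: v_a = √[μ(2/r₂ − 1/a_t)] = 1.65154 km/s.
Second burn Δv₂ = |v₂ − v_a| = 1.4196 km/s.
Δv = Δv₁ + Δv₂ = 2.3006 + 1.4196 = 3.720 km/s.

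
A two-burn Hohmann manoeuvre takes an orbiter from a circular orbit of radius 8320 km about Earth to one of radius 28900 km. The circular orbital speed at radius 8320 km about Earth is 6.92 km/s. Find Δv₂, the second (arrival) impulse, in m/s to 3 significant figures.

Δv₂ = 1230 m/s

From the circular-orbit relation v² = μ/r at r = 8320 km: μ = v²r = (6.92)² × 8320 = 3.98415×10^5 km³/s².
Semi-major axis of the transfer orbit: a_t = (8320 + 28900)/2 = 18610 km.
Circular speed at r = 28900 km: v_c = √(μ/r) = 3.713 km/s.
Transfer-orbit speed at the same r (vis-viva, a = a_t): v_t = √[μ(2/r − 1/a_t)] = 2.483 km/s.
Δv₂ = |v_t − v_c| = |2.483 − 3.713| = 1.230 km/s.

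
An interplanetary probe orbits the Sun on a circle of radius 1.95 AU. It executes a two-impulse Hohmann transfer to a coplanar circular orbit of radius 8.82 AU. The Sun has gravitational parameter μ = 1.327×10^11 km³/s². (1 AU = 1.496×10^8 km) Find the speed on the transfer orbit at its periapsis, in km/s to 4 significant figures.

In km: r₁ = 1.95 × 1.496×10^8 = 2.9172×10^8 km; r₂ = 8.82 × 1.496×10^8 = 1.319472×10^9 km.
The Hohmann ellipse has a_t = (r₁ + r₂)/2 = 8.05596×10^8 km.
At periapsis, r = 2.9172×10^8 km.
Applying v² = μ(2/r − 1/a_t): v = 27.30 km/s.

v = 27.30 km/s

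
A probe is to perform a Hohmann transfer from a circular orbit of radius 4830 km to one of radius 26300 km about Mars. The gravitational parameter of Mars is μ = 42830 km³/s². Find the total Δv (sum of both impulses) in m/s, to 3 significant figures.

Δv = 1460 m/s

Semi-major axis of the transfer orbit: a_t = (4830 + 26300)/2 = 15565 km.
Circular speed at r₁: v₁ = √(μ/r₁) = √(42830/4830) = 2.978 km/s.
On the transfer ellipse at r₁, vis-viva gives v_p = √[μ(2/r₁ − 1/a_t)] = 3.871 km/s.
First burn Δv₁ = |v_p − v₁| = 0.8930 km/s.
At r₂, v₂ = √(μ/r₂) = 1.27613 km/s.
Transfer-orbit speed at r₂: v_a = √[μ(2/r₂ − 1/a_t)] = 0.710878 km/s.
Second burn Δv₂ = |v₂ − v_a| = 0.5653 km/s.
Total Δv = Δv₁ + Δv₂ = 1.458 km/s.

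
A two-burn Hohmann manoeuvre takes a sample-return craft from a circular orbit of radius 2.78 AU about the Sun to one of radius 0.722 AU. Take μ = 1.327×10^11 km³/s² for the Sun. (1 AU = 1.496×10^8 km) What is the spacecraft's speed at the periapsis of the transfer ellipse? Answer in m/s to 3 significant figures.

v = 44200 m/s

In km: r₁ = 2.78 × 1.496×10^8 = 4.15888×10^8 km; r₂ = 0.722 × 1.496×10^8 = 1.080112×10^8 km.
Transfer-ellipse semi-major axis a_t = (r₁ + r₂)/2 = (4.15888×10^8 + 1.080112×10^8)/2 = 2.619496×10^8 km.
At periapsis, r = 1.080112×10^8 km.
From the vis-viva equation, v = √[μ(2/r − 1/a_t)] = 44.17 km/s.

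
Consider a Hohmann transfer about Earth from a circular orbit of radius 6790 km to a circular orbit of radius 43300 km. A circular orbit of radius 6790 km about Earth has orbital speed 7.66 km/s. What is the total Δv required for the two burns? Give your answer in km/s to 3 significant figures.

Δv = 3.87 km/s

From the circular-orbit relation v² = μ/r at r = 6790 km: μ = v²r = (7.66)² × 6790 = 3.98407×10^5 km³/s².
Semi-major axis of the transfer orbit: a_t = (6790 + 43300)/2 = 25045 km.
At r₁ the circular-orbit speed is v₁ = √(μ/r₁) = 7.6600 km/s.
On the transfer ellipse at r₁, vis-viva gives v_p = √[μ(2/r₁ − 1/a_t)] = 10.072 km/s.
First burn Δv₁ = |v_p − v₁| = 2.412 km/s.
Circular speed at r₂: v₂ = √(μ/r₂) = 3.033 km/s.
Transfer-orbit speed at r₂: v_a = √[μ(2/r₂ − 1/a_t)] = 1.579 km/s.
Second burn Δv₂ = |v₂ − v_a| = 1.454 km/s.
Total Δv = Δv₁ + Δv₂ = 3.866 km/s.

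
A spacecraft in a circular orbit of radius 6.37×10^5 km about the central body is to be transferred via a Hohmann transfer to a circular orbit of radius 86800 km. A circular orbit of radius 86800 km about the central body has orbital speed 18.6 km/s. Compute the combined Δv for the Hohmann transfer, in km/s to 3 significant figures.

Δv = 9.58 km/s

From the circular-orbit relation v² = μ/r at r = 86800 km: μ = v²r = (18.6)² × 86800 = 3.00293×10^7 km³/s².
The Hohmann ellipse has a_t = (r₁ + r₂)/2 = 3.619×10^5 km.
At r₁ the circular-orbit speed is v₁ = √(μ/r₁) = 6.866 km/s.
On the transfer ellipse at r₁, vis-viva gives v_a = √[μ(2/r₁ − 1/a_t)] = 3.363 km/s.
First burn Δv₁ = |v_a − v₁| = 3.503 km/s.
Circular speed at r₂: v₂ = √(μ/r₂) = 18.600 km/s.
Transfer-orbit speed at r₂: v_p = √[μ(2/r₂ − 1/a_t)] = 24.677 km/s.
Second burn Δv₂ = |v₂ − v_p| = 6.077 km/s.
Δv = Δv₁ + Δv₂ = 3.503 + 6.077 = 9.580 km/s.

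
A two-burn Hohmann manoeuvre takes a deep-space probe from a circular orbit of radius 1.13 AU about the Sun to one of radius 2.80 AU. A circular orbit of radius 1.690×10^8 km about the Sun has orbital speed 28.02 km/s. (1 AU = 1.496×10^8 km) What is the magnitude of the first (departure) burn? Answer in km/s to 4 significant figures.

Δv₁ = 5.427 km/s

From the circular-orbit relation v² = μ/r at r = 1.690×10^8 km: μ = v²r = (28.02)² × 1.690×10^8 = 1.32685×10^11 km³/s².
In km: r₁ = 1.13 × 1.496×10^8 = 1.69048×10^8 km; r₂ = 2.80 × 1.496×10^8 = 4.1888×10^8 km.
The Hohmann ellipse has a_t = (r₁ + r₂)/2 = 2.93964×10^8 km.
Circular speed at r = 1.69048×10^8 km: v_c = √(μ/r) = 28.016 km/s.
Transfer-orbit speed at the same r (vis-viva, a = a_t): v_t = √[μ(2/r − 1/a_t)] = 33.443 km/s.
Δv₁ = |v_t − v_c| = |33.443 − 28.016| = 5.427 km/s.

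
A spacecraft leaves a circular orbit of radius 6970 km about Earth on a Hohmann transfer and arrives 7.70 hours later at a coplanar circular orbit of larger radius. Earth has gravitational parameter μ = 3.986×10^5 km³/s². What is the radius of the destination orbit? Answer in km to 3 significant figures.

Transfer time t = 7.70 hours = 27720 s, and t = π√(a_t³/μ).
So a_t = (μ t²/π²)^(1/3) = (3.986×10^5 × (27720)² / π²)^(1/3) = 31425 km.
Since a_t = (r₁ + r₂)/2, r₂ = 2a_t − r₁ = 2×31425 − 6970 = 55880 km.

r₂ = 55900 km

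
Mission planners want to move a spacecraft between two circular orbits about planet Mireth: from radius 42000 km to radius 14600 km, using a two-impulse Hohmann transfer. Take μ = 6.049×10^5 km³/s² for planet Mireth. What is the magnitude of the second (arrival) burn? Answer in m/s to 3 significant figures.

Δv₂ = 1400 m/s

The Hohmann ellipse has a_t = (r₁ + r₂)/2 = 28300 km.
On the circular orbit at r = 14600 km, v_c = √(μ/r) = 6.4367 km/s.
Transfer-orbit speed at the same r (vis-viva, a = a_t): v_t = √[μ(2/r − 1/a_t)] = 7.8415 km/s.
Δv₂ = |v_t − v_c| = |7.8415 − 6.4367| = 1.405 km/s.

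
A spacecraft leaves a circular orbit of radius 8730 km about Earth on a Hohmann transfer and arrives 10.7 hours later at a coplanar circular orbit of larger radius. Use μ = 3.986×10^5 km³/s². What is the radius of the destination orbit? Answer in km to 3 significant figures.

Transfer time t = 10.7 hours = 38520 s, and t = π√(a_t³/μ).
So a_t = (μ t²/π²)^(1/3) = (3.986×10^5 × (38520)² / π²)^(1/3) = 39132 km.
Since a_t = (r₁ + r₂)/2, r₂ = 2a_t − r₁ = 2×39132 − 8730 = 69534 km.

r₂ = 69500 km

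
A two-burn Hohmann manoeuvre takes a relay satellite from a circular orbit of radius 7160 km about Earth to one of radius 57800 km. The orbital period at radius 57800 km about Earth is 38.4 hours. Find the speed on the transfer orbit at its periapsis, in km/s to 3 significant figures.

v = 9.96 km/s

From Kepler's third law T² = 4π²r³/μ at r = 57800 km, T = 38.4 hours = 38.4 × 3600 s = 1.3824×10^5 s: μ = 4π²r³/T² = 3.98911×10^5 km³/s².
Semi-major axis of the transfer orbit: a_t = (7160 + 57800)/2 = 32480 km.
At periapsis, r = 7160 km.
Vis-viva: v = √[μ(2/r − 1/a_t)] = √[3.98911×10^5 × (2/7160 − 1/32480)] = 9.957 km/s.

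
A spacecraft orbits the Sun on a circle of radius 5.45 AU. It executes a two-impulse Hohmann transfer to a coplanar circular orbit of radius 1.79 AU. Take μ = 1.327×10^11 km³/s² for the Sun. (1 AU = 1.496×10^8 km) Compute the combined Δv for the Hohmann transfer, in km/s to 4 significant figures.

Δv = 8.840 km/s

In km: r₁ = 5.45 × 1.496×10^8 = 8.1532×10^8 km; r₂ = 1.79 × 1.496×10^8 = 2.67784×10^8 km.
Transfer-ellipse semi-major axis a_t = (r₁ + r₂)/2 = (8.1532×10^8 + 2.67784×10^8)/2 = 5.41552×10^8 km.
At r₁ the circular-orbit speed is v₁ = √(μ/r₁) = 12.758 km/s.
Transfer-orbit speed at r₁ (v² = μ(2/r − 1/a)): v_a = √[μ(2/r₁ − 1/a_t)] = 8.9711 km/s.
First burn Δv₁ = |v_a − v₁| = 3.787 km/s.
Circular speed at r₂: v₂ = √(μ/r₂) = 22.261 km/s.
Transfer-orbit speed at r₂: v_p = √[μ(2/r₂ − 1/a_t)] = 27.314 km/s.
Second burn Δv₂ = |v₂ − v_p| = 5.053 km/s.
Total Δv = Δv₁ + Δv₂ = 8.840 km/s.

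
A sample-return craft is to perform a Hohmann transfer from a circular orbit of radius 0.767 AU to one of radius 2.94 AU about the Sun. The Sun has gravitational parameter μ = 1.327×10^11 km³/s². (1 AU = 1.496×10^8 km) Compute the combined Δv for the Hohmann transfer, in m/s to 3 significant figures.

In km: r₁ = 0.767 × 1.496×10^8 = 1.147432×10^8 km; r₂ = 2.94 × 1.496×10^8 = 4.39824×10^8 km.
Transfer-ellipse semi-major axis a_t = (r₁ + r₂)/2 = (1.147432×10^8 + 4.39824×10^8)/2 = 2.772836×10^8 km.
Circular speed at r₁: v₁ = √(μ/r₁) = √(1.327×10^11/1.147432×10^8) = 34.007 km/s.
On the transfer ellipse at r₁, v² = μ(2/r − 1/a) gives v_p = √[μ(2/r₁ − 1/a_t)] = 42.830 km/s.
First burn Δv₁ = |v_p − v₁| = 8.823 km/s.
Circular speed at r₂: v₂ = √(μ/r₂) = 17.370 km/s.
Transfer-orbit speed at r₂: v_a = √[μ(2/r₂ − 1/a_t)] = 11.174 km/s.
Second burn Δv₂ = |v₂ − v_a| = 6.196 km/s.
Δv = Δv₁ + Δv₂ = 8.823 + 6.196 = 15.02 km/s.

Δv = 15000 m/s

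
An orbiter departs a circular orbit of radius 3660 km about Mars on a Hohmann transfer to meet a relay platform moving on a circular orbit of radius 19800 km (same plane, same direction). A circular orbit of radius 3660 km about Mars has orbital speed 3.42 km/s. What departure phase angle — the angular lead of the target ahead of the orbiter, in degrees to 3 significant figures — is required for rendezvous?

φ = 97.9°

From the circular-orbit relation v² = μ/r at r = 3660 km: μ = v²r = (3.42)² × 3660 = 42808.8 km³/s².
Semi-major axis of the transfer orbit: a_t = (3660 + 19800)/2 = 11730 km.
Transfer time t = π√(a_t³/μ) = 19290 s.
Target angular speed ω₂ = √(μ/r₂³) = 7.426×10^-5 rad/s.
Angle swept by the target during transfer: ω₂·t = 1.4325 rad = 82.08°.
Arrival is 180° from departure on the ellipse, so φ = 180° − 82.08° = 97.9°.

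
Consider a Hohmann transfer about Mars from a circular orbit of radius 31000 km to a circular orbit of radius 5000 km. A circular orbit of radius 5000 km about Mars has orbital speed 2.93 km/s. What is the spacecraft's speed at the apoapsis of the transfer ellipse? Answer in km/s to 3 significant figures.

v = 0.620 km/s

From the circular-orbit relation v² = μ/r at r = 5000 km: μ = v²r = (2.93)² × 5000 = 42924.5 km³/s².
Transfer-ellipse semi-major axis a_t = (r₁ + r₂)/2 = (31000 + 5000)/2 = 18000 km.
At apoapsis, r = 31000 km.
Applying v² = μ(2/r − 1/a_t): v = 0.6202 km/s.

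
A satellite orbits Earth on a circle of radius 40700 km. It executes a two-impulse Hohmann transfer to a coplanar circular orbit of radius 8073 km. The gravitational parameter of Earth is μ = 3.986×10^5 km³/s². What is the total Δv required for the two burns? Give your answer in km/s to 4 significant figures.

Δv = 3.380 km/s

Semi-major axis of the transfer orbit: a_t = (40700 + 8073)/2 = 24386.5 km.
At r₁ the circular-orbit speed is v₁ = √(μ/r₁) = 3.1295 km/s.
Transfer-orbit speed at r₁ (vis-viva): v_a = √[μ(2/r₁ − 1/a_t)] = 1.8006 km/s.
First burn Δv₁ = |v_a − v₁| = 1.329 km/s.
At r₂, v₂ = √(μ/r₂) = 7.027 km/s.
Transfer-orbit speed at r₂: v_p = √[μ(2/r₂ − 1/a_t)] = 9.078 km/s.
Second burn Δv₂ = |v₂ − v_p| = 2.051 km/s.
Δv = Δv₁ + Δv₂ = 1.329 + 2.051 = 3.380 km/s.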